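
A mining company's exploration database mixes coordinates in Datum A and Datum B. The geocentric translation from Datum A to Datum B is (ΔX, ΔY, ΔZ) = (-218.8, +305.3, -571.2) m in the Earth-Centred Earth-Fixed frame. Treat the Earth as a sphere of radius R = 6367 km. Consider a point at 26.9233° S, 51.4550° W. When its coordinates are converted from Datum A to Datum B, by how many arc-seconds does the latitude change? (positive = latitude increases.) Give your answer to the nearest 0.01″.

Δφ = -22.00″

sin φ = -0.452797, cos φ = 0.891613, sin λ = -0.782119, cos λ = 0.623129.
North component: ΔN = −sin φ cos λ·ΔX − sin φ sin λ·ΔY + cos φ·ΔZ = −(-0.452797)(0.623129)(-218.8) − (-0.452797)(-0.782119)(305.3) + (0.891613)(-571.2) = -679.14 m.
1° of latitude spans πR/180 = 111125 m, so Δφ = -679.14 / 111125 × 3600 = -22.001″.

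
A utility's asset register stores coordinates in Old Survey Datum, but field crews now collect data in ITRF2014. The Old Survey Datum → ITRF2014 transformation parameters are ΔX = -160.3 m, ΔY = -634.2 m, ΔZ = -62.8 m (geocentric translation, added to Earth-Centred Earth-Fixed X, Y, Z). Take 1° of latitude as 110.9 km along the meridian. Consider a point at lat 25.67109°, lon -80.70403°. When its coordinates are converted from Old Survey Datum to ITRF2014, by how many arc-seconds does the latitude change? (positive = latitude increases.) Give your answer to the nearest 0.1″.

Δφ = -10.3″

sin φ = 0.433204, cos φ = 0.901296, sin λ = -0.986867, cos λ = 0.161534.
North component: ΔN = −sin φ cos λ·ΔX − sin φ sin λ·ΔY + cos φ·ΔZ = −(0.433204)(0.161534)(-160.3) − (0.433204)(-0.986867)(-634.2) + (0.901296)(-62.8) = -316.51 m.
1° of latitude spans 110900 m, so Δφ = -316.51 / 110900 × 3600 = -10.275″.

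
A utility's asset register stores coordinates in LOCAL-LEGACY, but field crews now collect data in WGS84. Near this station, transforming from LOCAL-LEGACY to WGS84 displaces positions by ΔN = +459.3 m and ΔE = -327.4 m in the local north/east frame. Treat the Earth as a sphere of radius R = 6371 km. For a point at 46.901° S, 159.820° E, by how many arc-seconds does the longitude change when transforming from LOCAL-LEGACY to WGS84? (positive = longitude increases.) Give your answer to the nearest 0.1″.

At latitude -46.901°, cos φ = 0.683261.
One radian of longitude at latitude φ spans R cos φ, so Δλ = ΔE / (R cos φ) = -327.4 / (6371000 × 0.683261) = -7.5212e-05 rad = -15.513″.

Δλ = -15.5″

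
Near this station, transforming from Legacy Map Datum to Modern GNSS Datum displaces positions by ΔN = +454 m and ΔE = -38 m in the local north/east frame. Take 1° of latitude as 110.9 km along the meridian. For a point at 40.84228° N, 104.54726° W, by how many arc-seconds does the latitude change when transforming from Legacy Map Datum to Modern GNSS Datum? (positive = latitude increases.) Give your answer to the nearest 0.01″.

Δφ = 14.74″

1° of latitude = 110.9 km, so Δφ = 454.0 / 110900 = 0.0040938° = 14.738″.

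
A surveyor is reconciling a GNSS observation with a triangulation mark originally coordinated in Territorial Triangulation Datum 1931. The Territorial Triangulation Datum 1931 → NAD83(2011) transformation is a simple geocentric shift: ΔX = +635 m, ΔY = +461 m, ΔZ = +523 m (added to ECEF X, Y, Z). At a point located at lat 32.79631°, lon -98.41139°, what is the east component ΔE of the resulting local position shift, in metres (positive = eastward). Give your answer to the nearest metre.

The local east axis at (φ, λ) is (−sin λ, cos λ, 0), so ΔE = −sin(-98.41139°)·635 + cos(-98.41139°)·461 = 560.73 m.

ΔE = 561 m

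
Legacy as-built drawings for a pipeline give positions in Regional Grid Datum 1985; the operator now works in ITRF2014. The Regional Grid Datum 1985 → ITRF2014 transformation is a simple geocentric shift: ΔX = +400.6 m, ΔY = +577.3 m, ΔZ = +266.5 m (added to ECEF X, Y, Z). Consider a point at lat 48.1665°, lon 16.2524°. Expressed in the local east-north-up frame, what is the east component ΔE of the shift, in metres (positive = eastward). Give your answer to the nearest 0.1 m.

At φ = 48.1665°, λ = 16.2524°: sin φ = 0.745086, cos φ = 0.666968, sin λ = 0.279869, cos λ = 0.960038.
ΔE = −sin λ·ΔX + cos λ·ΔY = −(0.279869)·(400.6) + (0.960038)·(577.3) = 442.11 m.

ΔE = 442.1 m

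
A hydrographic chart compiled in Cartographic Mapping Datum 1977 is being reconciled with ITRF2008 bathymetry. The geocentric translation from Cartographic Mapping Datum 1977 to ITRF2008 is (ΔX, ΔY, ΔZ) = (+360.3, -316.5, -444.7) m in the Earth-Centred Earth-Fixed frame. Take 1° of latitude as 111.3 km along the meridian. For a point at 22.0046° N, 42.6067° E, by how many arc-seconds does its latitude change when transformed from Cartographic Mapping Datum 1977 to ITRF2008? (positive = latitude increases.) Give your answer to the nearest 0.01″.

Δφ = -13.95″

sin φ = 0.374681, cos φ = 0.927154, sin λ = 0.676962, cos λ = 0.736018.
North component: ΔN = −sin φ cos λ·ΔX − sin φ sin λ·ΔY + cos φ·ΔZ = −(0.374681)(0.736018)(360.3) − (0.374681)(0.676962)(-316.5) + (0.927154)(-444.7) = -431.39 m.
1° of latitude spans 111300 m, so Δφ = -431.39 / 111300 × 3600 = -13.953″.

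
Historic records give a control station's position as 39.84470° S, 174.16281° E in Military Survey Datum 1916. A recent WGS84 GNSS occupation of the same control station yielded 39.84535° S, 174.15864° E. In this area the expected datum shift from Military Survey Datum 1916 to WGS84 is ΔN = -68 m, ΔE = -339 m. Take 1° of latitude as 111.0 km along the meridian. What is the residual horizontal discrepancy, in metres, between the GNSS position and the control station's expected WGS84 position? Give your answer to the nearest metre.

17 m

Observed coordinate differences: Δφ = -0.00065°, Δλ = -0.00417°.
Converting to metres (1° lat = 111000 m, cos φ = 0.767784): observed ΔN = -72.2 m, observed ΔE = -355.4 m.
Subtracting the expected shift leaves a residual of -72.2 − (-68) = -4.2 m north and -355.4 − (-339) = -16.4 m east.
Residual distance = √((-4.2)² + (-16.4)²) = 16.9 m.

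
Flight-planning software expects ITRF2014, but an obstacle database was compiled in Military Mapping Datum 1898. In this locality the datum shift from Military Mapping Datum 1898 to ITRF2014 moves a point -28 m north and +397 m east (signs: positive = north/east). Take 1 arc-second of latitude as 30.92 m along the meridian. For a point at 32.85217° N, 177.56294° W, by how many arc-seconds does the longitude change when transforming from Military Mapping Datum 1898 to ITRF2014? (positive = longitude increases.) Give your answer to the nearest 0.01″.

Δλ = 15.28″

At latitude 32.85217°, cos φ = 0.840073.
1″ of longitude at this latitude = 30.92 × cos φ = 25.9751 m, so Δλ = 397.0 / 25.9751 = 15.284″.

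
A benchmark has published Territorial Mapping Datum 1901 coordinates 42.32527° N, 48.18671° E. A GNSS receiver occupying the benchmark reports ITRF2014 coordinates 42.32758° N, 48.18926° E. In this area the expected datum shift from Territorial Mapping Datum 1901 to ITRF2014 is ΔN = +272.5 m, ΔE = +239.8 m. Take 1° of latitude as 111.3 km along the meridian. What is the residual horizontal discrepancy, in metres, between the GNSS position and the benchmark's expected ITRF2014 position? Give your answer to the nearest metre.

Observed coordinate differences: Δφ = +0.00231°, Δλ = +0.00255°.
Converting to metres (1° lat = 111300 m, cos φ = 0.739334): observed ΔN = 257.1 m, observed ΔE = 209.8 m.
Subtracting the expected shift leaves a residual of 257.1 − (272.5) = -15.4 m north and 209.8 − (239.8) = -30.0 m east.
Residual distance = √((-15.4)² + (-30.0)²) = 33.7 m.

34 m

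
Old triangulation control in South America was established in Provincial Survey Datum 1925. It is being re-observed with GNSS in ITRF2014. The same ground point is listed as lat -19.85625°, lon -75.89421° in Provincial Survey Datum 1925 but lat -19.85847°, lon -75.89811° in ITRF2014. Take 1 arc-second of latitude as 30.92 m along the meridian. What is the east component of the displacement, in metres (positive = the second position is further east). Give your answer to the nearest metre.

ΔE = -408 m

Δφ = -19.85847° − -19.85625° = -0.00222°; Δλ = -75.89811° − -75.89421° = -0.00390°.
1° of latitude = 3600 × 30.92 = 111312 m.
ΔN = Δφ × 111312 = -247.1 m; ΔE = Δλ × 111312 × cos(-19.85625°) = -0.00390 × 111312 × 0.940548 = -408.3 m.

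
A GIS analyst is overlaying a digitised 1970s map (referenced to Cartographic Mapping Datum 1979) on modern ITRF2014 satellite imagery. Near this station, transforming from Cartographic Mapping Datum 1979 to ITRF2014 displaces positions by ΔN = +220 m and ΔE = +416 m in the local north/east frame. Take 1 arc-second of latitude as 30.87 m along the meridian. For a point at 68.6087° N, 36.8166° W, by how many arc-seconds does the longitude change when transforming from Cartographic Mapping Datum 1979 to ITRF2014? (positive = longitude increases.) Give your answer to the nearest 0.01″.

Δλ = 36.95″

At latitude 68.6087°, cos φ = 0.364735.
1″ of longitude at this latitude = 30.87 × cos φ = 11.2594 m, so Δλ = 416.0 / 11.2594 = 36.947″.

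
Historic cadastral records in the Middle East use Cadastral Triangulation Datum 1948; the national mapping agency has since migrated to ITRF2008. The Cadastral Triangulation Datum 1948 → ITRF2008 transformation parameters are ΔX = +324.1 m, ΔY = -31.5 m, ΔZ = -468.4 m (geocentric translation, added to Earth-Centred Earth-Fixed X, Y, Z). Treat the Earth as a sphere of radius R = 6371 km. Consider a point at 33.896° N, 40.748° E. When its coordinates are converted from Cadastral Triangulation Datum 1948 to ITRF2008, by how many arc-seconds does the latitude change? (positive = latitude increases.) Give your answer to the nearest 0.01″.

Δφ = -16.65″

sin φ = 0.557687, cos φ = 0.830051, sin λ = 0.652733, cos λ = 0.757588.
North component: ΔN = −sin φ cos λ·ΔX − sin φ sin λ·ΔY + cos φ·ΔZ = −(0.557687)(0.757588)(324.1) − (0.557687)(0.652733)(-31.5) + (0.830051)(-468.4) = -514.26 m.
1° of latitude spans πR/180 = 111195 m, so Δφ = -514.26 / 111195 × 3600 = -16.649″.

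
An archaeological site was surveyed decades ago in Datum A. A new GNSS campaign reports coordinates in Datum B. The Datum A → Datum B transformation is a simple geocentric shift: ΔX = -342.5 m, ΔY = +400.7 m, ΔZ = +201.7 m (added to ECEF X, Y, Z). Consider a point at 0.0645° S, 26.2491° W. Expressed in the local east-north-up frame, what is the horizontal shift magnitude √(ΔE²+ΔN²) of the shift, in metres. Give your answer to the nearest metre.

289 m

The local east axis at (φ, λ) is (−sin λ, cos λ, 0), so ΔE = −sin(-26.2491°)·(-342.5) + cos(-26.2491°)·400.7 = 207.90 m.
The local north axis is (−sin φ cos λ, −sin φ sin λ, cos φ), giving ΔN = -0.346 − 0.200 + 201.700 = 201.15 m.
Horizontal magnitude = √(ΔE² + ΔN²) = √(207.90² + 201.15²) = 289.29 m.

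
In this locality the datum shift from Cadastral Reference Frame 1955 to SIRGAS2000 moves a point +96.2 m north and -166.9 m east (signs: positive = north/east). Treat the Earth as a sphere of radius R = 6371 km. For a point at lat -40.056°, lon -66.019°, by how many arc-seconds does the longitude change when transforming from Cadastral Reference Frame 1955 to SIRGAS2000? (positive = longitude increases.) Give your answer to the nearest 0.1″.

At latitude -40.056°, cos φ = 0.765416.
One radian of longitude at latitude φ spans R cos φ, so Δλ = ΔE / (R cos φ) = -166.9 / (6371000 × 0.765416) = -3.4226e-05 rad = -7.060″.

Δλ = -7.1″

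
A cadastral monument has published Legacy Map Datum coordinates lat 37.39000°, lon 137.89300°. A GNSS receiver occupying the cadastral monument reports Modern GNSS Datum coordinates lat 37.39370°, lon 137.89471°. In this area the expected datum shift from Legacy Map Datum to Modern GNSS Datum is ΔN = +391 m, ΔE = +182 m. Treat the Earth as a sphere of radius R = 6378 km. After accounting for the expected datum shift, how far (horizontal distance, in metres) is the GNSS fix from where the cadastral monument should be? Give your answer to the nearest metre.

Observed coordinate differences: Δφ = +0.00370°, Δλ = +0.00171°.
Converting to metres (1° lat = 111317 m, cos φ = 0.794521): observed ΔN = 411.9 m, observed ΔE = 151.2 m.
Subtracting the expected shift leaves a residual of 411.9 − (391) = 20.9 m north and 151.2 − (182) = -30.8 m east.
Residual distance = √(20.9² + (-30.8)²) = 37.2 m.

37 m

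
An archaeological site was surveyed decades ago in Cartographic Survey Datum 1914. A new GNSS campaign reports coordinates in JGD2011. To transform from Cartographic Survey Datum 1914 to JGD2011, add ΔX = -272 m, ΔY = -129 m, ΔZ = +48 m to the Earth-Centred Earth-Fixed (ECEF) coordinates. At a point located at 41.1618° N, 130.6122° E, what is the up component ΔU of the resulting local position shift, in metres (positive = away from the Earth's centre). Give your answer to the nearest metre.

ΔU = 91 m

At φ = 41.1618°, λ = 130.6122°: sin φ = 0.658188, cos φ = 0.752854, sin λ = 0.759133, cos λ = -0.650936.
ΔU = cos φ cos λ·ΔX + cos φ sin λ·ΔY + sin φ·ΔZ = (0.752854)(-0.650936)(-272) + (0.752854)(0.759133)(-129) + (0.658188)(48) = 91.16 m.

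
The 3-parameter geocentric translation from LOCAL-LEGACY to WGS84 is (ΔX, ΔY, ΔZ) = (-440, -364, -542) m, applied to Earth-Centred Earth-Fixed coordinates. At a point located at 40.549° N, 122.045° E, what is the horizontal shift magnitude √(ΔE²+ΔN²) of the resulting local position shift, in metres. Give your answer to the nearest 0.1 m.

672.5 m

At φ = 40.549°, λ = 122.045°: sin φ = 0.650098, cos φ = 0.759850, sin λ = 0.847632, cos λ = -0.530585.
ΔE = −sin λ·ΔX + cos λ·ΔY = −(0.847632)·(-440) + (-0.530585)·(-364) = 566.09 m.
ΔN = −sin φ cos λ·ΔX − sin φ sin λ·ΔY + cos φ·ΔZ = −(0.650098)(-0.530585)(-440) − (0.650098)(0.847632)(-364) + (0.759850)(-542) = -363.03 m.
Horizontal magnitude = √(ΔE² + ΔN²) = √(566.09² + (-363.03)²) = 672.49 m.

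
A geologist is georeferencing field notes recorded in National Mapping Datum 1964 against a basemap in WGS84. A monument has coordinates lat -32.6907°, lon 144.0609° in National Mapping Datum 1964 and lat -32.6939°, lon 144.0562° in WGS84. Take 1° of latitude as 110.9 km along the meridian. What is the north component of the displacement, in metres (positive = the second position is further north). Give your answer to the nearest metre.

ΔN = -355 m

Δφ = -32.6939° − -32.6907° = -0.0032°; Δλ = 144.0562° − 144.0609° = -0.0047°.
ΔN = Δφ × 110900 = -354.9 m; ΔE = Δλ × 110900 × cos(-32.6907°) = -0.0047 × 110900 × 0.841598 = -438.7 m.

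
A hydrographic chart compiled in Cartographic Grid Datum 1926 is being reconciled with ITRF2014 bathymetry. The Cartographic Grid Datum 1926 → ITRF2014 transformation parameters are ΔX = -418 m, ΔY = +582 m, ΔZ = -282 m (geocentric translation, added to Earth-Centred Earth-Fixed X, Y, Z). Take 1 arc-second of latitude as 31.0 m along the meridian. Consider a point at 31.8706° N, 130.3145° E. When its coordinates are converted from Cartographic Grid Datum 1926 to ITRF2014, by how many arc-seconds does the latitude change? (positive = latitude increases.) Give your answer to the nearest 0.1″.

Δφ = -19.9″

sin φ = 0.528003, cos φ = 0.849243, sin λ = 0.762505, cos λ = -0.646983.
North component: ΔN = −sin φ cos λ·ΔX − sin φ sin λ·ΔY + cos φ·ΔZ = −(0.528003)(-0.646983)(-418) − (0.528003)(0.762505)(582) + (0.849243)(-282) = -616.59 m.
1° of latitude spans 3600 × 31.00 = 111600 m, so Δφ = -616.59 / 111600 × 3600 = -19.890″.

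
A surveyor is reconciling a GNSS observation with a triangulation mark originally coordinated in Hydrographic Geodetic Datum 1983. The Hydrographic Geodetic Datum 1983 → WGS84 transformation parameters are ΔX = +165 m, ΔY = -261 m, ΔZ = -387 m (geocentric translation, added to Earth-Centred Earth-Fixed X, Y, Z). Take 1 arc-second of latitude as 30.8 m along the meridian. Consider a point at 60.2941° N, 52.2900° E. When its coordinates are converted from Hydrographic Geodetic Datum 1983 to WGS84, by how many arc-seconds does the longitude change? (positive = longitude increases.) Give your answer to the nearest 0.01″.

Δλ = -19.01″

sin φ = 0.868580, cos φ = 0.495548, sin λ = 0.791117, cos λ = 0.611665.
East component: ΔE = −sin λ·ΔX + cos λ·ΔY = −(0.791117)(165) + (0.611665)(-261) = -290.18 m.
1° of latitude spans 3600 × 30.80 = 110880 m; at latitude φ, 1° of longitude spans that × cos φ = 54946.4 m, so Δλ = -290.18 / 54946.4 × 3600 = -19.012″.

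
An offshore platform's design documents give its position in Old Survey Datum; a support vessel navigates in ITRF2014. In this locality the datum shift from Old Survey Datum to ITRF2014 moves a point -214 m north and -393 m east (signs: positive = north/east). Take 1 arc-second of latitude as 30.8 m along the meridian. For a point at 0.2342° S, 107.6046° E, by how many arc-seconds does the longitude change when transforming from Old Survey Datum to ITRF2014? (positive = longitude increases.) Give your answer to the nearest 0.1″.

Δλ = -12.8″

At latitude -0.2342°, cos φ = 0.999992.
1″ of longitude at this latitude = 30.80 × cos φ = 30.7997 m, so Δλ = -393.0 / 30.7997 = -12.760″.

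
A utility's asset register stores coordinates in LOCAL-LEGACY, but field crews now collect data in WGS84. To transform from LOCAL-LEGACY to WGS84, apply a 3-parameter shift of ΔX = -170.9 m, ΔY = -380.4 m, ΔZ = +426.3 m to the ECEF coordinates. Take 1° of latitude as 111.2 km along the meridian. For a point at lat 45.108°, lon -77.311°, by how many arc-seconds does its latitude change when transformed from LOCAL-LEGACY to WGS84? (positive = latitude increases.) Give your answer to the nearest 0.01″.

Δφ = 2.09″

sin φ = 0.708438, cos φ = 0.705773, sin λ = -0.975577, cos λ = 0.219659.
North component: ΔN = −sin φ cos λ·ΔX − sin φ sin λ·ΔY + cos φ·ΔZ = −(0.708438)(0.219659)(-170.9) − (0.708438)(-0.975577)(-380.4) + (0.705773)(426.3) = 64.56 m.
1° of latitude spans 111200 m, so Δφ = 64.56 / 111200 × 3600 = 2.090″.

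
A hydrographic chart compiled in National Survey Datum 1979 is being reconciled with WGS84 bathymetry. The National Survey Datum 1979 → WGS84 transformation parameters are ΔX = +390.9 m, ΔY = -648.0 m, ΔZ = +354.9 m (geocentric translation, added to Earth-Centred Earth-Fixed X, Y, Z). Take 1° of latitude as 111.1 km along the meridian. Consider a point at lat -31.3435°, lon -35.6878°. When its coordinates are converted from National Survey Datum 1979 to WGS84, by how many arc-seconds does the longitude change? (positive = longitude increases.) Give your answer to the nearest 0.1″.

Δλ = -11.3″

sin φ = -0.520168, cos φ = 0.854064, sin λ = -0.583368, cos λ = 0.812208.
East component: ΔE = −sin λ·ΔX + cos λ·ΔY = −(-0.583368)(390.9) + (0.812208)(-648.0) = -298.27 m.
1° of latitude spans 111100 m; at latitude φ, 1° of longitude spans that × cos φ = 94886.5 m, so Δλ = -298.27 / 94886.5 × 3600 = -11.316″.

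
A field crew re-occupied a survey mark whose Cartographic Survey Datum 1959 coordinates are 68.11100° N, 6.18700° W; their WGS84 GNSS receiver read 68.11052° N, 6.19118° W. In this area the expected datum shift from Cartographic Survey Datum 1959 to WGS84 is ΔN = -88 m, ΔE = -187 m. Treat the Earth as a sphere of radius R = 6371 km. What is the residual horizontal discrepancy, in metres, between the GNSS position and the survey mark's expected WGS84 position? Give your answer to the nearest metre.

Observed coordinate differences: Δφ = -0.00048°, Δλ = -0.00418°.
Converting to metres (1° lat = 111195 m, cos φ = 0.372810): observed ΔN = -53.4 m, observed ΔE = -173.3 m.
Subtracting the expected shift leaves a residual of -53.4 − (-88) = 34.6 m north and -173.3 − (-187) = 13.7 m east.
Residual distance = √(34.6² + 13.7²) = 37.2 m.

37 m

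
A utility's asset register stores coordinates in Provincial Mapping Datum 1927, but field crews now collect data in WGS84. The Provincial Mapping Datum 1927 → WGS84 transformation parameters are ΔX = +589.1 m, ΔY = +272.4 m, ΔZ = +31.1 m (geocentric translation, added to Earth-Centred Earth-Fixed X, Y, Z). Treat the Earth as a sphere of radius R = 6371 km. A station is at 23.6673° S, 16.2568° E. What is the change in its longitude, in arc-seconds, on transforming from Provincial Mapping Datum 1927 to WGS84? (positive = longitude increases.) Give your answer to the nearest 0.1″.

sin φ = -0.401425, cos φ = 0.915892, sin λ = 0.279943, cos λ = 0.960017.
East component: ΔE = −sin λ·ΔX + cos λ·ΔY = −(0.279943)(589.1) + (0.960017)(272.4) = 96.59 m.
1° of latitude spans πR/180 = 111195 m; at latitude φ, 1° of longitude spans that × cos φ = 101842.5 m, so Δλ = 96.59 / 101842.5 × 3600 = 3.414″.

Δλ = 3.4″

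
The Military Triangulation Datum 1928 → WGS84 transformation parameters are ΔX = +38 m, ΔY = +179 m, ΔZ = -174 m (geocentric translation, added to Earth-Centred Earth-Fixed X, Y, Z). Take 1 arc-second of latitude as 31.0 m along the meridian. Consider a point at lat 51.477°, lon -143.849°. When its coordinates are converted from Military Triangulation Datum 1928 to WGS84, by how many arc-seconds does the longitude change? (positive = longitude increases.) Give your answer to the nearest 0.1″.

Δλ = -6.3″

sin φ = 0.782358, cos φ = 0.622829, sin λ = -0.589915, cos λ = -0.807465.
East component: ΔE = −sin λ·ΔX + cos λ·ΔY = −(-0.589915)(38) + (-0.807465)(179) = -122.12 m.
1° of latitude spans 3600 × 31.00 = 111600 m; at latitude φ, 1° of longitude spans that × cos φ = 69507.7 m, so Δλ = -122.12 / 69507.7 × 3600 = -6.325″.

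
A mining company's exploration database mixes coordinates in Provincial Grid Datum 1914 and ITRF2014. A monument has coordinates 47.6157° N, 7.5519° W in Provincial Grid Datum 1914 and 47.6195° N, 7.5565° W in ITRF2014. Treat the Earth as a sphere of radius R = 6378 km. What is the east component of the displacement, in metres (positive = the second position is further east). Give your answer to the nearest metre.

Δφ = 47.6195° − 47.6157° = +0.0038°; Δλ = -7.5565° − -7.5519° = -0.0046°.
1° along a meridian = πR/180 = 111317 m.
ΔN = Δφ × 111317 = 423.0 m; ΔE = Δλ × 111317 × cos(47.6157°) = -0.0046 × 111317 × 0.674100 = -345.2 m.

ΔE = -345 m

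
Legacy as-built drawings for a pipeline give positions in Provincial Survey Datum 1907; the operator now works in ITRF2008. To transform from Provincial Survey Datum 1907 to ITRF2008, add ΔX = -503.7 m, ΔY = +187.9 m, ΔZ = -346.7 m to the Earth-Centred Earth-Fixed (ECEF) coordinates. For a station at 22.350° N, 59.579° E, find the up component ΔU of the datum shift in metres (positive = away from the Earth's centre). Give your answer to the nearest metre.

ΔU = -218 m

At φ = 22.350°, λ = 59.579°: sin φ = 0.380263, cos φ = 0.924878, sin λ = 0.862328, cos λ = 0.506350.
ΔU = cos φ cos λ·ΔX + cos φ sin λ·ΔY + sin φ·ΔZ = (0.924878)(0.506350)(-503.7) + (0.924878)(0.862328)(187.9) + (0.380263)(-346.7) = -217.87 m.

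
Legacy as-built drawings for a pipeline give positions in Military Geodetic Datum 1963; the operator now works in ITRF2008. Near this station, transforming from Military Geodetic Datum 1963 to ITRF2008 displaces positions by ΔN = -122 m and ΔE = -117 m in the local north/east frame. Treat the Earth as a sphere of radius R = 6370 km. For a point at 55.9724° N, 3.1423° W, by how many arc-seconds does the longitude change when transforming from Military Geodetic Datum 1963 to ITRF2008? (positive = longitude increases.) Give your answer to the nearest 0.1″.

Δλ = -6.8″

At latitude 55.9724°, cos φ = 0.559592.
One radian of longitude at latitude φ spans R cos φ, so Δλ = ΔE / (R cos φ) = -117.0 / (6370000 × 0.559592) = -3.2823e-05 rad = -6.770″.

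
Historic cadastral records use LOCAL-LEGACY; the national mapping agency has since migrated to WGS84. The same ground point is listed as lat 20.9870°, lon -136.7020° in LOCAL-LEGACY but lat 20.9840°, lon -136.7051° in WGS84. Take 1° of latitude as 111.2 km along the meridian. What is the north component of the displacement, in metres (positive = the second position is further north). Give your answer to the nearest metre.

Δφ = 20.9840° − 20.9870° = -0.0030°; Δλ = -136.7051° − -136.7020° = -0.0031°.
ΔN = Δφ × 111200 = -333.6 m; ΔE = Δλ × 111200 × cos(20.9870°) = -0.0031 × 111200 × 0.933662 = -321.9 m.

ΔN = -334 m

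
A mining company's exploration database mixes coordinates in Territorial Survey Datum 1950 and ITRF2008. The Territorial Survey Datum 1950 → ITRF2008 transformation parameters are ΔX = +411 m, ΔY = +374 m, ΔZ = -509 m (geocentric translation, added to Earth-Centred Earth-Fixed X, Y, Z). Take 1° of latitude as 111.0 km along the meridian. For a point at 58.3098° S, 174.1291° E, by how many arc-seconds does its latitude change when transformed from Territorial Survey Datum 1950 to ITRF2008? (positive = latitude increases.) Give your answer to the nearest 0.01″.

sin φ = -0.850901, cos φ = 0.525326, sin λ = 0.102287, cos λ = -0.994755.
North component: ΔN = −sin φ cos λ·ΔX − sin φ sin λ·ΔY + cos φ·ΔZ = −(-0.850901)(-0.994755)(411) − (-0.850901)(0.102287)(374) + (0.525326)(-509) = -582.73 m.
1° of latitude spans 111000 m, so Δφ = -582.73 / 111000 × 3600 = -18.899″.

Δφ = -18.90″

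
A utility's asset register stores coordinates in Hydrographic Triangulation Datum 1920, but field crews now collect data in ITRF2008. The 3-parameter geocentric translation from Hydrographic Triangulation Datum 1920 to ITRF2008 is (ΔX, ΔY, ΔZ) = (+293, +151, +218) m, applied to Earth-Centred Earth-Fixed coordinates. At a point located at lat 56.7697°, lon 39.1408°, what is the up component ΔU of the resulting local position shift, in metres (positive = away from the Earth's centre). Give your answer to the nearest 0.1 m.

The local up (radial) axis is (cos φ cos λ, cos φ sin λ, sin φ), giving ΔU = 124.534 + 52.233 + 182.351 = 359.12 m.

ΔU = 359.1 m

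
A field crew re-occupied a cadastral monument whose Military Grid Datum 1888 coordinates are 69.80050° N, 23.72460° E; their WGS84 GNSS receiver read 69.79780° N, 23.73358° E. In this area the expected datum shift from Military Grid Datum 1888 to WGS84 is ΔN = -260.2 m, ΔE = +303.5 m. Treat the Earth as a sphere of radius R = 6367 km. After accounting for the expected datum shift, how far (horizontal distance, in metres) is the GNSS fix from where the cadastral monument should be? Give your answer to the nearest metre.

57 m

Observed coordinate differences: Δφ = -0.00270°, Δλ = +0.00898°.
Converting to metres (1° lat = 111125 m, cos φ = 0.345290): observed ΔN = -300.0 m, observed ΔE = 344.6 m.
Subtracting the expected shift leaves a residual of -300.0 − (-260.2) = -39.8 m north and 344.6 − (303.5) = 41.1 m east.
Residual distance = √((-39.8)² + 41.1²) = 57.2 m.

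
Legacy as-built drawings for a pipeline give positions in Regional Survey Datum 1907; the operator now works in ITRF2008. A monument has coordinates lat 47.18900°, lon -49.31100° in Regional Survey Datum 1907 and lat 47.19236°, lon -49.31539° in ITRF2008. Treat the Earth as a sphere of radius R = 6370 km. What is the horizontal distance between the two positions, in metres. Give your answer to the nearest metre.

Δφ = 47.19236° − 47.18900° = +0.00336°; Δλ = -49.31539° − -49.31100° = -0.00439°.
1° along a meridian = πR/180 = 111177 m.
ΔN = Δφ × 111177 = 373.6 m; ΔE = Δλ × 111177 × cos(47.18900°) = -0.00439 × 111177 × 0.679582 = -331.7 m.
Distance = √(ΔE² + ΔN²) = √((-331.7)² + 373.6²) = 499.6 m.

500 m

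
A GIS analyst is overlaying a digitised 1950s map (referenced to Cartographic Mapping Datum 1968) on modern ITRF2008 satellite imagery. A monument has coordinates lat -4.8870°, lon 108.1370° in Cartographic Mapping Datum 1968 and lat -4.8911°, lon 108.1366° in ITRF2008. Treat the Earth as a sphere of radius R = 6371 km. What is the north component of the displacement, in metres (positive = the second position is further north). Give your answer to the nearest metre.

ΔN = -456 m

Δφ = -4.8911° − -4.8870° = -0.0041°; Δλ = 108.1366° − 108.1370° = -0.0004°.
1° along a meridian = πR/180 = 111195 m.
ΔN = Δφ × 111195 = -455.9 m; ΔE = Δλ × 111195 × cos(-4.8870°) = -0.0004 × 111195 × 0.996365 = -44.3 m.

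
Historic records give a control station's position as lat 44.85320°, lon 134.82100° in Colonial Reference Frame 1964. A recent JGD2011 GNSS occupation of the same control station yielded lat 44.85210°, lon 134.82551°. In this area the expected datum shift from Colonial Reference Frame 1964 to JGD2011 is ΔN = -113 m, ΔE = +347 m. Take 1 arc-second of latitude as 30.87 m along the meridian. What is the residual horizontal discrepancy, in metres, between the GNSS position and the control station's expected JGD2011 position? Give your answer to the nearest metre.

12 m

Observed coordinate differences: Δφ = -0.00110°, Δλ = +0.00451°.
Converting to metres (1° lat = 111132 m, cos φ = 0.708916): observed ΔN = -122.2 m, observed ΔE = 355.3 m.
Subtracting the expected shift leaves a residual of -122.2 − (-113) = -9.2 m north and 355.3 − (347) = 8.3 m east.
Residual distance = √((-9.2)² + 8.3²) = 12.4 m.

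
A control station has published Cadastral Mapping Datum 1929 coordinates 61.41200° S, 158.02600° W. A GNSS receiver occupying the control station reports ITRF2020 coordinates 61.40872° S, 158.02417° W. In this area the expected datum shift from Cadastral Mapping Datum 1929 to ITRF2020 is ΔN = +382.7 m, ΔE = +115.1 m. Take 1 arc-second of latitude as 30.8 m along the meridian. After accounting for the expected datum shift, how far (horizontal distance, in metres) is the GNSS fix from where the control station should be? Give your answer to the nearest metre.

Observed coordinate differences: Δφ = +0.00328°, Δλ = +0.00183°.
Converting to metres (1° lat = 110880 m, cos φ = 0.478508): observed ΔN = 363.7 m, observed ΔE = 97.1 m.
Subtracting the expected shift leaves a residual of 363.7 − (382.7) = -19.0 m north and 97.1 − (115.1) = -18.0 m east.
Residual distance = √((-19.0)² + (-18.0)²) = 26.2 m.

26 m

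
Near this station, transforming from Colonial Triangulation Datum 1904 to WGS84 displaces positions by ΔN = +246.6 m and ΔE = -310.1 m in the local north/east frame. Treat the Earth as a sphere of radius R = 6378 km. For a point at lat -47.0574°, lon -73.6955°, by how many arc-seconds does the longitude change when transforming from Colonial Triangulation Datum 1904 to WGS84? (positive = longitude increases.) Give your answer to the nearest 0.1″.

At latitude -47.0574°, cos φ = 0.681265.
One radian of longitude at latitude φ spans R cos φ, so Δλ = ΔE / (R cos φ) = -310.1 / (6378000 × 0.681265) = -7.1368e-05 rad = -14.721″.

Δλ = -14.7″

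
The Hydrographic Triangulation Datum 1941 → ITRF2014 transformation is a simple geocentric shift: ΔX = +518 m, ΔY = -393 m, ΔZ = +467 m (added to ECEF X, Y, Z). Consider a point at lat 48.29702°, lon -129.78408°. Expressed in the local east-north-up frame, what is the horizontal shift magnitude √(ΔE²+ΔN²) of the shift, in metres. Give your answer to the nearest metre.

At φ = 48.29702°, λ = -129.78408°: sin φ = 0.746604, cos φ = 0.665269, sin λ = -0.768461, cos λ = -0.639896.
ΔE = −sin λ·ΔX + cos λ·ΔY = −(-0.768461)·(518) + (-0.639896)·(-393) = 649.54 m.
ΔN = −sin φ cos λ·ΔX − sin φ sin λ·ΔY + cos φ·ΔZ = −(0.746604)(-0.639896)(518) − (0.746604)(-0.768461)(-393) + (0.665269)(467) = 332.68 m.
Horizontal magnitude = √(ΔE² + ΔN²) = √(649.54² + 332.68²) = 729.78 m.

730 m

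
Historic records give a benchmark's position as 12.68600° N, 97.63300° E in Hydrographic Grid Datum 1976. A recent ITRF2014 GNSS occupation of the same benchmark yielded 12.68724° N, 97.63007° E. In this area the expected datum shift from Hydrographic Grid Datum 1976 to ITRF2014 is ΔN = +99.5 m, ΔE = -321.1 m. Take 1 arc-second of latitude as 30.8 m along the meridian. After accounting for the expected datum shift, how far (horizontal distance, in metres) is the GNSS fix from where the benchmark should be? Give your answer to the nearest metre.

38 m

Observed coordinate differences: Δφ = +0.00124°, Δλ = -0.00293°.
Converting to metres (1° lat = 110880 m, cos φ = 0.975588): observed ΔN = 137.5 m, observed ΔE = -316.9 m.
Subtracting the expected shift leaves a residual of 137.5 − (99.5) = 38.0 m north and -316.9 − (-321.1) = 4.2 m east.
Residual distance = √(38.0² + 4.2²) = 38.2 m.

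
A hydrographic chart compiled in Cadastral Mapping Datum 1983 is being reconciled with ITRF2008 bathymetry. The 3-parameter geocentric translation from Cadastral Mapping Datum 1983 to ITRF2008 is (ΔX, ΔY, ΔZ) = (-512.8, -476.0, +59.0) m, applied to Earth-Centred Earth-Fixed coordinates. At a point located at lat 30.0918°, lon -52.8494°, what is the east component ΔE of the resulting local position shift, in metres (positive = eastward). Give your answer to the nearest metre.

The local east axis at (φ, λ) is (−sin λ, cos λ, 0), so ΔE = −sin(-52.8494°)·(-512.8) + cos(-52.8494°)·(-476.0) = -696.19 m.

ΔE = -696 m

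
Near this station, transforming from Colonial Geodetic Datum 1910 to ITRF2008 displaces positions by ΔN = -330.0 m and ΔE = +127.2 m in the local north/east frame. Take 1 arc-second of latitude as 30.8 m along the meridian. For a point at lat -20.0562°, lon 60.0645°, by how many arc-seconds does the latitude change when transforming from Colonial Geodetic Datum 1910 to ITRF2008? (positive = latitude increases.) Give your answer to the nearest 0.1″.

Δφ = -10.7″

1″ of latitude = 30.80 m, so Δφ = -330.0 / 30.80 = -10.714″.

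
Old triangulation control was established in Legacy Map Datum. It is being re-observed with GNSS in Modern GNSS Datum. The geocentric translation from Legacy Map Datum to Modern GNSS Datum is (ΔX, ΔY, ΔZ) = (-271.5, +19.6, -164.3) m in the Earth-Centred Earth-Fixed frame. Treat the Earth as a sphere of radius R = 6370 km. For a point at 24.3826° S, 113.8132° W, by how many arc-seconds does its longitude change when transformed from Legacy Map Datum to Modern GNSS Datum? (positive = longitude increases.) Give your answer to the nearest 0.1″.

sin φ = -0.412828, cos φ = 0.910809, sin λ = -0.914867, cos λ = -0.403756.
East component: ΔE = −sin λ·ΔX + cos λ·ΔY = −(-0.914867)(-271.5) + (-0.403756)(19.6) = -256.30 m.
1° of latitude spans πR/180 = 111177 m; at latitude φ, 1° of longitude spans that × cos φ = 101261.5 m, so Δλ = -256.30 / 101261.5 × 3600 = -9.112″.

Δλ = -9.1″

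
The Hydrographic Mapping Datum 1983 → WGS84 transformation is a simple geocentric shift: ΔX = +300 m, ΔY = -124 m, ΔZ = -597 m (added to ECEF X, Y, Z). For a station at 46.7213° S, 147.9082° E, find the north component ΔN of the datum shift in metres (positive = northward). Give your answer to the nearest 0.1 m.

At φ = -46.7213°, λ = 147.9082°: sin φ = -0.728028, cos φ = 0.685548, sin λ = 0.531277, cos λ = -0.847198.
ΔN = −sin φ cos λ·ΔX − sin φ sin λ·ΔY + cos φ·ΔZ = −(-0.728028)(-0.847198)(300) − (-0.728028)(0.531277)(-124) + (0.685548)(-597) = -642.27 m.

ΔN = -642.3 m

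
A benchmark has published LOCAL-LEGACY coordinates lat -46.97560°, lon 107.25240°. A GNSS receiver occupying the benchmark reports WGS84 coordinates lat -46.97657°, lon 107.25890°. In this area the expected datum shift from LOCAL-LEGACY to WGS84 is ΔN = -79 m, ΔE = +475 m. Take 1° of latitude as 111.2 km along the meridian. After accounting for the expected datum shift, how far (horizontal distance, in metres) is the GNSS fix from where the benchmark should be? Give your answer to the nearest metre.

34 m

Observed coordinate differences: Δφ = -0.00097°, Δλ = +0.00650°.
Converting to metres (1° lat = 111200 m, cos φ = 0.682310): observed ΔN = -107.9 m, observed ΔE = 493.2 m.
Subtracting the expected shift leaves a residual of -107.9 − (-79) = -28.9 m north and 493.2 − (475) = 18.2 m east.
Residual distance = √((-28.9)² + 18.2²) = 34.1 m.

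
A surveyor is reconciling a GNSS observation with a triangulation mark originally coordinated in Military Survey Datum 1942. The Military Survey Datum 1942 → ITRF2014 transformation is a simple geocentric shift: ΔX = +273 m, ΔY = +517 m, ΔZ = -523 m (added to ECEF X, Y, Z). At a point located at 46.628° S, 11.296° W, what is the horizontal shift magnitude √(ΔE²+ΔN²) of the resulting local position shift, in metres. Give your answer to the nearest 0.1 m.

The local east axis at (φ, λ) is (−sin λ, cos λ, 0), so ΔE = −sin(-11.296°)·273 + cos(-11.296°)·517 = 560.46 m.
The local north axis is (−sin φ cos λ, −sin φ sin λ, cos φ), giving ΔN = 194.602 − 73.613 − 359.161 = -238.17 m.
Horizontal magnitude = √(ΔE² + ΔN²) = √(560.46² + (-238.17)²) = 608.97 m.

609.0 m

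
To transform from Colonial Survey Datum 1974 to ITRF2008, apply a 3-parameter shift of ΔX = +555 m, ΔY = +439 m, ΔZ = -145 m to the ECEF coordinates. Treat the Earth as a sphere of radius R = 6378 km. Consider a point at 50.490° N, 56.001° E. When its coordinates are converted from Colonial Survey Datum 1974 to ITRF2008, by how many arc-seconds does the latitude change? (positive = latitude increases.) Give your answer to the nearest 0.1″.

Δφ = -19.8″

sin φ = 0.771514, cos φ = 0.636213, sin λ = 0.829047, cos λ = 0.559178.
North component: ΔN = −sin φ cos λ·ΔX − sin φ sin λ·ΔY + cos φ·ΔZ = −(0.771514)(0.559178)(555) − (0.771514)(0.829047)(439) + (0.636213)(-145) = -612.48 m.
1° of latitude spans πR/180 = 111317 m, so Δφ = -612.48 / 111317 × 3600 = -19.808″.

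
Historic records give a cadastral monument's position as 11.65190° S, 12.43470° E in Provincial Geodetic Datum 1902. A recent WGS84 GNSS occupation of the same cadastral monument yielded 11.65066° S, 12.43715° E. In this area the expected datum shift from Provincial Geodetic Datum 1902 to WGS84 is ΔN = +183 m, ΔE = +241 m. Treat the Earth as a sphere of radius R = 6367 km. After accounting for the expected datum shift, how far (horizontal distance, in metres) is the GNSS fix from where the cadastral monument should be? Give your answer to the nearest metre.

Observed coordinate differences: Δφ = +0.00124°, Δλ = +0.00245°.
Converting to metres (1° lat = 111125 m, cos φ = 0.979393): observed ΔN = 137.8 m, observed ΔE = 266.6 m.
Subtracting the expected shift leaves a residual of 137.8 − (183) = -45.2 m north and 266.6 − (241) = 25.6 m east.
Residual distance = √((-45.2)² + 25.6²) = 52.0 m.

52 m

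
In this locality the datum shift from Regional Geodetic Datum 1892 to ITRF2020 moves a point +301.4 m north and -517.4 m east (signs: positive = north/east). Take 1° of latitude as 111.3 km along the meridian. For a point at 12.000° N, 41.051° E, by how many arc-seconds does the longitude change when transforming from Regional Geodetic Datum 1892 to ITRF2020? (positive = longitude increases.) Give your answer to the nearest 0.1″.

Δλ = -17.1″

At latitude 12.000°, cos φ = 0.978148.
1° of longitude at this latitude = 111.3 × cos φ = 108.87 km, so Δλ = -517.4 / 108867.8 = -0.0047526° = -17.109″.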